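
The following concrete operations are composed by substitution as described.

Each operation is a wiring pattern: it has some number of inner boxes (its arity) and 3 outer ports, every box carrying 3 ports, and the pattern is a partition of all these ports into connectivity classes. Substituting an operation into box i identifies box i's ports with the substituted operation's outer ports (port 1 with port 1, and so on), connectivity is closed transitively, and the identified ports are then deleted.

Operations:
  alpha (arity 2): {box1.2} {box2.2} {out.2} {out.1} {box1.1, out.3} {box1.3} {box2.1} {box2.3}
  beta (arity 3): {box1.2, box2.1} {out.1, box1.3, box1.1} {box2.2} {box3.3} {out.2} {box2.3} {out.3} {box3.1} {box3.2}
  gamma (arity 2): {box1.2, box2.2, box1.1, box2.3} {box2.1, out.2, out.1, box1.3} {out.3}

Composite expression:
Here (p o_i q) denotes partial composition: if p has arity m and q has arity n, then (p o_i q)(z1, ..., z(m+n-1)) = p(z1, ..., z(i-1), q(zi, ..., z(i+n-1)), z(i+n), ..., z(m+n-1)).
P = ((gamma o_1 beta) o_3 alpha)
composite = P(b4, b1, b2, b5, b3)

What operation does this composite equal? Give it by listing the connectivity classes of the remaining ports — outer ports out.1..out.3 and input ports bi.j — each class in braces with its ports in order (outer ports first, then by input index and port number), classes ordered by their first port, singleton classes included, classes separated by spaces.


{out.1, out.2, b3.1} {out.3} {b1.1, b4.2} {b1.2} {b1.3} {b2.1} {b2.2} {b2.3} {b3.2, b3.3, b4.1, b4.3} {b5.1} {b5.2} {b5.3}


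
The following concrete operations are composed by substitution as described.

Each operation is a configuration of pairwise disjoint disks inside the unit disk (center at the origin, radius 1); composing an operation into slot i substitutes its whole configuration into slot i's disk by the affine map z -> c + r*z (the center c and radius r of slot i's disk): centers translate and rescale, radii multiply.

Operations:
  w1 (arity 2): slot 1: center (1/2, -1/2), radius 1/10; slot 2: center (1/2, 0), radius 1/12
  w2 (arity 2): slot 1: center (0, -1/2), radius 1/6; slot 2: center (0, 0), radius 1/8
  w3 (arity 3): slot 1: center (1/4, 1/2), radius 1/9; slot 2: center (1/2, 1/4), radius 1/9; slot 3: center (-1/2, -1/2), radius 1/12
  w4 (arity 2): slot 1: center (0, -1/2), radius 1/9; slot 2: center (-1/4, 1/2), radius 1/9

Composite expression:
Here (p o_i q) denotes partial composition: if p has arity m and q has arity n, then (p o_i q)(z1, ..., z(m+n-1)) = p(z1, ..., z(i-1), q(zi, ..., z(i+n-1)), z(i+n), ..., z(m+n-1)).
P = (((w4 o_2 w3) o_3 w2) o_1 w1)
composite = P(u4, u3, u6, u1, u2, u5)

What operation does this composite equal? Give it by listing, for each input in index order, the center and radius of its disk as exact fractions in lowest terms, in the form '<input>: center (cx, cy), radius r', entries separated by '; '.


Below w4, radii multiply path by path; the u-disk centers shift.
for u4, the 2-step affine chain lands on center (1/18, -5/9), radius 1/90
for u3, the 2-step affine chain lands on center (1/18, -1/2), radius 1/108
for u6, the 2-step affine chain lands on center (-2/9, 5/9), radius 1/81
for u1, the 3-step affine chain lands on center (-7/36, 169/324), radius 1/486
for u2, the 3-step affine chain lands on center (-7/36, 19/36), radius 1/648
for u5, the 2-step affine chain lands on center (-11/36, 4/9), radius 1/108

u1: center (-7/36, 169/324), radius 1/486; u2: center (-7/36, 19/36), radius 1/648; u3: center (1/18, -1/2), radius 1/108; u4: center (1/18, -5/9), radius 1/90; u5: center (-11/36, 4/9), radius 1/108; u6: center (-2/9, 5/9), radius 1/81


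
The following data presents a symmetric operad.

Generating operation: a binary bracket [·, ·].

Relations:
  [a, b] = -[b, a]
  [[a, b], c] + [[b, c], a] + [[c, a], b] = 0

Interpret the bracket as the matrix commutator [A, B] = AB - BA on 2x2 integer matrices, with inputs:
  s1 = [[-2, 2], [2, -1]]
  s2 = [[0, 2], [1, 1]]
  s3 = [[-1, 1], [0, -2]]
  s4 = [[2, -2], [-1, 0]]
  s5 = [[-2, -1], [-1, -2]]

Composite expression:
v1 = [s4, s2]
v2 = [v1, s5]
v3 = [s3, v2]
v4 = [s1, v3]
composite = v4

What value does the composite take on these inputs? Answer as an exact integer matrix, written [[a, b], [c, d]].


[[-12, -6], [0, 12]]

[s4, s2] = [[0, 2], [-1, 0]]
[[s4, s2], s5] = [[-3, 0], [0, 3]]
[s3, [[s4, s2], s5]] = [[0, 6], [0, 0]]
[s1, [s3, [[s4, s2], s5]]] = [[-12, -6], [0, 12]]


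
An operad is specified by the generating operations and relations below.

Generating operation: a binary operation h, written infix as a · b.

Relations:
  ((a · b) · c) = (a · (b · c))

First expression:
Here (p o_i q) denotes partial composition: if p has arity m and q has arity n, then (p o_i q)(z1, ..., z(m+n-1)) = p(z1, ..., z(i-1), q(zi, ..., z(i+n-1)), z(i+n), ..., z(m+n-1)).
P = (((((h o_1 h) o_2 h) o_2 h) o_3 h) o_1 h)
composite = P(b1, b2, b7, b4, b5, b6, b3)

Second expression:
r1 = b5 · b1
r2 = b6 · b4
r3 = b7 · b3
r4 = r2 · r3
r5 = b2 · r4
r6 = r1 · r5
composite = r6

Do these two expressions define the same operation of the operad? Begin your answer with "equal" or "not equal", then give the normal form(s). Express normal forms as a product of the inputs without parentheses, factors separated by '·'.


not equal; first: b1 · b2 · b7 · b4 · b5 · b6 · b3; second: b5 · b1 · b2 · b6 · b4 · b7 · b3

The first composite normalizes to b1 · b2 · b7 · b4 · b5 · b6 · b3
The second composite normalizes to b5 · b1 · b2 · b6 · b4 · b7 · b3
They disagree, so not equal.


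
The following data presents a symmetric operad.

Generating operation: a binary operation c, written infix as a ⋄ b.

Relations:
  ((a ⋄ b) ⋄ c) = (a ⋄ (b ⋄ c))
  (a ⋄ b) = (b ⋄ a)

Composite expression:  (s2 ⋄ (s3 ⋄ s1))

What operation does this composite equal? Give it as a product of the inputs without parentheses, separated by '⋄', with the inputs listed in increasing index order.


s1 ⋄ s2 ⋄ s3

Any arrangement under c is one operation, so sort the s-inputs.
(s3 ⋄ s1) flattens to s3 ⋄ s1
(s2 ⋄ (s3 ⋄ s1)) flattens to s2 ⋄ s3 ⋄ s1
putting the inputs in ascending order: s1 ⋄ s2 ⋄ s3


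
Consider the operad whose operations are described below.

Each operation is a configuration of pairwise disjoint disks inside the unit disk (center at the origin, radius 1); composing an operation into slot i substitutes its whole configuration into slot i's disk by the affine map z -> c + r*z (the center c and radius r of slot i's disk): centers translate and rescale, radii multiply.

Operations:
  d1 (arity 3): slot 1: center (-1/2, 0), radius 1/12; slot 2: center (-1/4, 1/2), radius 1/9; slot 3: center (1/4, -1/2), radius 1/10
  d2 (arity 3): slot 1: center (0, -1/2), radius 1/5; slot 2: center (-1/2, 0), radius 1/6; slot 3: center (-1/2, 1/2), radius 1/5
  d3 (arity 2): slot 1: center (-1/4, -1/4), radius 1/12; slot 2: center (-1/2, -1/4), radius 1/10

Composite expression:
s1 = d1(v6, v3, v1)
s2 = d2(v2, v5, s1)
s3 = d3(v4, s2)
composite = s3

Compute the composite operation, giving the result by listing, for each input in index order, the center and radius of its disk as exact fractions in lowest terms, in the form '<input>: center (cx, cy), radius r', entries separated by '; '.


v1: center (-109/200, -21/100), radius 1/500; v2: center (-1/2, -3/10), radius 1/50; v3: center (-111/200, -19/100), radius 1/450; v4: center (-1/4, -1/4), radius 1/12; v5: center (-11/20, -1/4), radius 1/60; v6: center (-14/25, -1/5), radius 1/600

Nesting under d3 composes maps z -> c + r*z down each v-path.
input v4: applying the 1 nested substitution gives center (-1/4, -1/4), radius 1/12
input v2: applying the 2 nested substitutions gives center (-1/2, -3/10), radius 1/50
input v5: applying the 2 nested substitutions gives center (-11/20, -1/4), radius 1/60
input v6: applying the 3 nested substitutions gives center (-14/25, -1/5), radius 1/600
input v3: applying the 3 nested substitutions gives center (-111/200, -19/100), radius 1/450
input v1: applying the 3 nested substitutions gives center (-109/200, -21/100), radius 1/500


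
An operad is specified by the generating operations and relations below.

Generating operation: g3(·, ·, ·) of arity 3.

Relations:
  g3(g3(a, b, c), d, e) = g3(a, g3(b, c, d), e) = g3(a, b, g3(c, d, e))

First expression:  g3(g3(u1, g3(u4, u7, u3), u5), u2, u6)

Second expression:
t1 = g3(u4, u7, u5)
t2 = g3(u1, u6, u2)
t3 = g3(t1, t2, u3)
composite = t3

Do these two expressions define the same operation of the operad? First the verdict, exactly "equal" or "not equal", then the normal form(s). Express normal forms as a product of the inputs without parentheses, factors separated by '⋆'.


not equal; the first gives u1 ⋆ u4 ⋆ u7 ⋆ u3 ⋆ u5 ⋆ u2 ⋆ u6 and the second u4 ⋆ u7 ⋆ u5 ⋆ u1 ⋆ u6 ⋆ u2 ⋆ u3

Reducing the first expression gives u1 ⋆ u4 ⋆ u7 ⋆ u3 ⋆ u5 ⋆ u2 ⋆ u6
Reducing the second expression gives u4 ⋆ u7 ⋆ u5 ⋆ u1 ⋆ u6 ⋆ u2 ⋆ u3
No match — not equal.


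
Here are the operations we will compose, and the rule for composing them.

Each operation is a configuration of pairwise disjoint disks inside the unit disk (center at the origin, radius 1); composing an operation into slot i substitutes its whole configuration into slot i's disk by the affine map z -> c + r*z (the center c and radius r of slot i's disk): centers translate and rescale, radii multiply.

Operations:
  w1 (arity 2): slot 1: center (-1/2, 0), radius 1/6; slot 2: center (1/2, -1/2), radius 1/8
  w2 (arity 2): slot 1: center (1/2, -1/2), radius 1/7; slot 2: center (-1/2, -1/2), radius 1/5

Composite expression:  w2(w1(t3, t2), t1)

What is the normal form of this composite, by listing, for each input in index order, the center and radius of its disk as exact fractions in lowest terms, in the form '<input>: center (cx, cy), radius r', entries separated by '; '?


t1: center (-1/2, -1/2), radius 1/5; t2: center (4/7, -4/7), radius 1/56; t3: center (3/7, -1/2), radius 1/42

Only the slot chain above each t matters under w2; compose those maps.
input t3: composing its 2 substitution steps yields center (3/7, -1/2), radius 1/42
input t2: composing its 2 substitution steps yields center (4/7, -4/7), radius 1/56
input t1: composing its 1 substitution step yields center (-1/2, -1/2), radius 1/5


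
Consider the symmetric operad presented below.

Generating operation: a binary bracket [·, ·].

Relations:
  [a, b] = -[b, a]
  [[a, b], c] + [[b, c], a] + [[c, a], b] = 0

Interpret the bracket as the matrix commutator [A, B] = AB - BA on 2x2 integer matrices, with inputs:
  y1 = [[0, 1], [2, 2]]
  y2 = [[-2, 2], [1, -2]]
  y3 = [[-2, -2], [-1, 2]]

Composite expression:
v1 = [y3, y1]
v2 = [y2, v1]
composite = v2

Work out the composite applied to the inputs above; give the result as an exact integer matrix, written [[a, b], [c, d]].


[[28, 12], [-6, -28]]

[y3, y1] = [[-3, -8], [10, 3]]
[y2, [y3, y1]] = [[28, 12], [-6, -28]]


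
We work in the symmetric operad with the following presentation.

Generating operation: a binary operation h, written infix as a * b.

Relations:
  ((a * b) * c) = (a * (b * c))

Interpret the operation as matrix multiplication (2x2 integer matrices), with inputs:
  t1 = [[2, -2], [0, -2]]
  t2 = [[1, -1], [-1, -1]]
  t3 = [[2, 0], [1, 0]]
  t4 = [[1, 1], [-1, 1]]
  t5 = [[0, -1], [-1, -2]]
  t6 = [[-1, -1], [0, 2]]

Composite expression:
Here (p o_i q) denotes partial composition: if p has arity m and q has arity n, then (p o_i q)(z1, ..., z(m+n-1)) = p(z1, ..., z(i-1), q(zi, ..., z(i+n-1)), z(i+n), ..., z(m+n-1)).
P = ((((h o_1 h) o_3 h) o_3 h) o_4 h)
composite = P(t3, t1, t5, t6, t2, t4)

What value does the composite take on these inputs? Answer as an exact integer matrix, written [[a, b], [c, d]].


[[-8, -8], [-4, -4]]


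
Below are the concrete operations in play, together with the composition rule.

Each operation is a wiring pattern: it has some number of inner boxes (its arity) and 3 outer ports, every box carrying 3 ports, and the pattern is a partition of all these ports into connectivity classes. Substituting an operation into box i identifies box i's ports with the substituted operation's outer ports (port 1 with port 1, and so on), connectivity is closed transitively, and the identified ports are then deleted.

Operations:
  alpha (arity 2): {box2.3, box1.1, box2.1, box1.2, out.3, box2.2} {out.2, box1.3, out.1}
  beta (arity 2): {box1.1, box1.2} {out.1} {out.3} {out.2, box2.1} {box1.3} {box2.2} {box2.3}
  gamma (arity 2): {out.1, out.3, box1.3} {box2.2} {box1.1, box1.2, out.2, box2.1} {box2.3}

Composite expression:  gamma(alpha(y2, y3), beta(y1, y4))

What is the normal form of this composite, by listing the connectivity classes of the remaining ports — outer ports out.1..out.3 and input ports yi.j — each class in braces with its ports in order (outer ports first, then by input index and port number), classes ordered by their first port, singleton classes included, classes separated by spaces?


{out.1, out.3, y2.1, y2.2, y3.1, y3.2, y3.3} {out.2, y2.3} {y1.1, y1.2} {y1.3} {y4.1} {y4.2} {y4.3}

Substituting into gamma glues patterns; closure does the rest.
after alpha, the pattern on (y2, y3) reads {out.1, out.2, y2.3} {out.3, y2.1, y2.2, y3.1, y3.2, y3.3} (out.j = its outer ports)
after beta, the pattern on (y1, y4) reads {out.1} {out.2, y4.1} {out.3} {y1.1, y1.2} {y1.3} {y4.2} {y4.3} (out.j = its outer ports)
after gamma, the pattern on (y2, y3, y1, y4) reads {out.1, out.3, y2.1, y2.2, y3.1, y3.2, y3.3} {out.2, y2.3} {y1.1, y1.2} {y1.3} {y4.1} {y4.2} {y4.3} (out.j = its outer ports)


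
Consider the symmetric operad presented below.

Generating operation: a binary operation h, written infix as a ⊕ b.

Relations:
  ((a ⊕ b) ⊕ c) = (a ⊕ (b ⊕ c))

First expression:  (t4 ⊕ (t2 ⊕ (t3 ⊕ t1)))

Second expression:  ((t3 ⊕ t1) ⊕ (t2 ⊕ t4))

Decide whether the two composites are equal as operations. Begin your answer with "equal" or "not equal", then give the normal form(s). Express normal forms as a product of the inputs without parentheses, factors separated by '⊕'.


not equal — first t4 ⊕ t2 ⊕ t3 ⊕ t1, second t3 ⊕ t1 ⊕ t2 ⊕ t4


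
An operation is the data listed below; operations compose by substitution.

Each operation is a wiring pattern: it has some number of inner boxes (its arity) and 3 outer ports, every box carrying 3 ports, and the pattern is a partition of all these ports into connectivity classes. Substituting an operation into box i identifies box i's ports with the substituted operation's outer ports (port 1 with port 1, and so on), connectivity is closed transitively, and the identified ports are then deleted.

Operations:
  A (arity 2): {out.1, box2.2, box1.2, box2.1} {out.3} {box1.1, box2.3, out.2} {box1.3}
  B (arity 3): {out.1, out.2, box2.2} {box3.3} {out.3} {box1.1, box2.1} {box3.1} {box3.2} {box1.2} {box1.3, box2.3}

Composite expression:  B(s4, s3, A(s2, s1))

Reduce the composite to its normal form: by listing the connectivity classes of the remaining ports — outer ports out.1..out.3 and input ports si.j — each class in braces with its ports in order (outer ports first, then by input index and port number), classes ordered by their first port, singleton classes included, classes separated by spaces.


Substituting into B glues patterns; closure does the rest.
through A, on inputs (s2, s1): {out.1, s1.1, s1.2, s2.2} {out.2, s1.3, s2.1} {out.3} {s2.3} (out.j = stage outer ports)
through B, on inputs (s4, s3, s2, s1): {out.1, out.2, s3.2} {out.3} {s1.1, s1.2, s2.2} {s1.3, s2.1} {s2.3} {s3.1, s4.1} {s3.3, s4.3} {s4.2} (out.j = stage outer ports)

{out.1, out.2, s3.2} {out.3} {s1.1, s1.2, s2.2} {s1.3, s2.1} {s2.3} {s3.1, s4.1} {s3.3, s4.3} {s4.2}


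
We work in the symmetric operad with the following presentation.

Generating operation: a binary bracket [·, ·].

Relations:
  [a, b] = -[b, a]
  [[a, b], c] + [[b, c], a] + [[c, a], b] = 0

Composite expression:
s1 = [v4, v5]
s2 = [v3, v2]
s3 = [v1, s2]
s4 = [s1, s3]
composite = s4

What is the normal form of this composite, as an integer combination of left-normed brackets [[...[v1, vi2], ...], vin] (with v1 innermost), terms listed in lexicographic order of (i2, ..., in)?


[[[[v1, v2], v3], v4], v5] - [[[[v1, v2], v3], v5], v4] - [[[[v1, v3], v2], v4], v5] + [[[[v1, v3], v2], v5], v4]

Antisymmetry and Jacobi reduce to v1-anchored left-normed brackets.
Composite bracket: [[v4, v5], [v1, [v3, v2]]]
Expanding via [a, b] = ab - ba: 16 signed words (2^4 = 16).
The v1-initial words carry the normal form:
  from v1v2v3v4v5, sign +1: term +[[[[v1, v2], v3], v4], v5]
  from v1v2v3v5v4, sign -1: term -[[[[v1, v2], v3], v5], v4]
  from v1v3v2v4v5, sign -1: term -[[[[v1, v3], v2], v4], v5]
  from v1v3v2v5v4, sign +1: term +[[[[v1, v3], v2], v5], v4]


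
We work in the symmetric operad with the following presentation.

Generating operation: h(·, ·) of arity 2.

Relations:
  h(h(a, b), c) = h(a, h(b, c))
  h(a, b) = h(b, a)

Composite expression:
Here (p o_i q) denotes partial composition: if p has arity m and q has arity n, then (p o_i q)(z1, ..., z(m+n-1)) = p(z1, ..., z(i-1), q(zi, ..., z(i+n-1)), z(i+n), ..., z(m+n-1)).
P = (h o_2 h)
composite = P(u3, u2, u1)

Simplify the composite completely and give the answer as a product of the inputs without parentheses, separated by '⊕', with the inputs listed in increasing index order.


u1 ⊕ u2 ⊕ u3

Shape and order are irrelevant to h; the u-input set decides.
h(u2, u1) unparenthesizes to u2 ⊕ u1
h(u3, h(u2, u1)) unparenthesizes to u3 ⊕ u2 ⊕ u1
the factors in increasing index order: u1 ⊕ u2 ⊕ u3


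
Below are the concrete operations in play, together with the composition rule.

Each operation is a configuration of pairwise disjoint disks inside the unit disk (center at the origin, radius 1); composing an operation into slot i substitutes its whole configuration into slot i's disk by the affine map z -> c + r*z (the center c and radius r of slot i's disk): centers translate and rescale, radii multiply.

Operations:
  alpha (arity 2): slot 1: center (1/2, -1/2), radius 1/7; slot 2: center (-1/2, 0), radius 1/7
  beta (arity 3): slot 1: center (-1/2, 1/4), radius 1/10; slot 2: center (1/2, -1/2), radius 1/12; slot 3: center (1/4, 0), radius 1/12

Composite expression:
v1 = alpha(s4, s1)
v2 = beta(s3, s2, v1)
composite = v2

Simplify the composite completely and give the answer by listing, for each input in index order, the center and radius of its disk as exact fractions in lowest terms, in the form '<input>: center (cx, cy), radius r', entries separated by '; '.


Only the slot chain above each s matters under beta; compose those maps.
tracing s3 down its 1-map path: center (-1/2, 1/4), radius 1/10
tracing s2 down its 1-map path: center (1/2, -1/2), radius 1/12
tracing s4 down its 2-map path: center (7/24, -1/24), radius 1/84
tracing s1 down its 2-map path: center (5/24, 0), radius 1/84

s1: center (5/24, 0), radius 1/84; s2: center (1/2, -1/2), radius 1/12; s3: center (-1/2, 1/4), radius 1/10; s4: center (7/24, -1/24), radius 1/84


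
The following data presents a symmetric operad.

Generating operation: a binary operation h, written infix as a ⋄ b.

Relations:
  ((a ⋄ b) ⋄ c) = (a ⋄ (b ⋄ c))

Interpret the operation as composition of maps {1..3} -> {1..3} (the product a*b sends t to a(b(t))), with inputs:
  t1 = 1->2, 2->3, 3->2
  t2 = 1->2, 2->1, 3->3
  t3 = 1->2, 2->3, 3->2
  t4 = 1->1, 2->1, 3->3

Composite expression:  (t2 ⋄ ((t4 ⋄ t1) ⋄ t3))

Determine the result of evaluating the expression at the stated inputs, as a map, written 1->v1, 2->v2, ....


1->3, 2->2, 3->3

(t4 ⋄ t1) = 1->1, 2->3, 3->1
((t4 ⋄ t1) ⋄ t3) = 1->3, 2->1, 3->3
(t2 ⋄ ((t4 ⋄ t1) ⋄ t3)) = 1->3, 2->2, 3->3


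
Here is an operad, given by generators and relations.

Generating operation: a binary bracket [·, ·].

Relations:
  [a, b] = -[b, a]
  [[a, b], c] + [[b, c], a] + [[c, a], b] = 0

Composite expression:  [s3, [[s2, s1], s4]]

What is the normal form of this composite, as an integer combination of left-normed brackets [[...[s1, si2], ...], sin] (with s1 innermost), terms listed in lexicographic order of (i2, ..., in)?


[[[s1, s2], s4], s3]

A multilinear Lie element is pinned by s1-initial words (s1 innermost).
Composite bracket: [s3, [[s2, s1], s4]]
Under [a, b] = ab - ba we get 8 signed associative words (2^3 = 8).
Collect the words opening with s1:
  from s1s2s4s3, sign +1: term +[[[s1, s2], s4], s3]


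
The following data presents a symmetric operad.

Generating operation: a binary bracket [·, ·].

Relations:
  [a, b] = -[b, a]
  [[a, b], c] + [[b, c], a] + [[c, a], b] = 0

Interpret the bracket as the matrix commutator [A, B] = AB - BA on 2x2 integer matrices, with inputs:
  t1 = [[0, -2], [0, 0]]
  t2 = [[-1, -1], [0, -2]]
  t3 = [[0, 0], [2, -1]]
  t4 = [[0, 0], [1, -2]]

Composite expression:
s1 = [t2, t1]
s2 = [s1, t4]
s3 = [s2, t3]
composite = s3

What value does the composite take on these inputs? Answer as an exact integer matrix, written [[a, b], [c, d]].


[[8, -4], [8, -8]]

[t2, t1] = [[0, -2], [0, 0]]
[[t2, t1], t4] = [[-2, 4], [0, 2]]
[[[t2, t1], t4], t3] = [[8, -4], [8, -8]]


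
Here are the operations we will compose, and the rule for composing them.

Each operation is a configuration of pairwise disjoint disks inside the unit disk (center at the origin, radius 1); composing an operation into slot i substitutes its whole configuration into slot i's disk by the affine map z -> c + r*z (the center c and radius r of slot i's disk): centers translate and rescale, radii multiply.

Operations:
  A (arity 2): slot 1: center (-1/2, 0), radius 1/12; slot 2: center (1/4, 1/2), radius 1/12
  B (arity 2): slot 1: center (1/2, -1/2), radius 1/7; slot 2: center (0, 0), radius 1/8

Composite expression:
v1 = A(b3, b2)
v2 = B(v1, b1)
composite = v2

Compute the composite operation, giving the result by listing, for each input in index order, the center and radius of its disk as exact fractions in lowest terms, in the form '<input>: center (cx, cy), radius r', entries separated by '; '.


Each b-disk chains the slot maps above it in B; radii multiply.
tracing b3 down its 2-map path: center (3/7, -1/2), radius 1/84
tracing b2 down its 2-map path: center (15/28, -3/7), radius 1/84
tracing b1 down its 1-map path: center (0, 0), radius 1/8

b1: center (0, 0), radius 1/8; b2: center (15/28, -3/7), radius 1/84; b3: center (3/7, -1/2), radius 1/84


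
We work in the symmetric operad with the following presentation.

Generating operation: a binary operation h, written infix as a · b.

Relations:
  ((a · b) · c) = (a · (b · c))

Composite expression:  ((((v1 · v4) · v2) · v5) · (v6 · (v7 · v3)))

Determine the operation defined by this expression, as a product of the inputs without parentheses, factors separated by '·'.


v1 · v4 · v2 · v5 · v6 · v7 · v3


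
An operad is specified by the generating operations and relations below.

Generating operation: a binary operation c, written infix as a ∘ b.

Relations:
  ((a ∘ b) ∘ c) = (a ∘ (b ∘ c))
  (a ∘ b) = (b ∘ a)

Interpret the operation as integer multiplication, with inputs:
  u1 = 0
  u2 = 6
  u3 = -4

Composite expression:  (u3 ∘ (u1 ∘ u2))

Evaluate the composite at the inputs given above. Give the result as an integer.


0

(u1 ∘ u2) = 0
(u3 ∘ (u1 ∘ u2)) = 0


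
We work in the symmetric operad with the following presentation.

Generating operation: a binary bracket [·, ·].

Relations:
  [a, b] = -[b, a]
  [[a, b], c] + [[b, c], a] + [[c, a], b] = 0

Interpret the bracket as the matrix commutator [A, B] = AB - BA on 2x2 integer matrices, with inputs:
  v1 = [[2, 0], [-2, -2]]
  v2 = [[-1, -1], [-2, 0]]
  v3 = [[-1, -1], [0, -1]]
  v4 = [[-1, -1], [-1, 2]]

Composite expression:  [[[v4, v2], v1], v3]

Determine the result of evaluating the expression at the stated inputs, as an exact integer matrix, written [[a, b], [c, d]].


[[-16, 8], [0, 16]]


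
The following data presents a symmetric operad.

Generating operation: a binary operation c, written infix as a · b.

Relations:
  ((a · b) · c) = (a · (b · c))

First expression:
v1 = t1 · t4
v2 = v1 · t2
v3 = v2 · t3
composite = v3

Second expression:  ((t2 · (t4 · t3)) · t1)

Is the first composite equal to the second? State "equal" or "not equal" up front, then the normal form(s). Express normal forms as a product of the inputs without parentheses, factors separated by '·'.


not equal; first: t1 · t4 · t2 · t3; second: t2 · t4 · t3 · t1

The first expression, normalized: t1 · t4 · t2 · t3
The second expression, normalized: t2 · t4 · t3 · t1
The normal forms differ: not equal.


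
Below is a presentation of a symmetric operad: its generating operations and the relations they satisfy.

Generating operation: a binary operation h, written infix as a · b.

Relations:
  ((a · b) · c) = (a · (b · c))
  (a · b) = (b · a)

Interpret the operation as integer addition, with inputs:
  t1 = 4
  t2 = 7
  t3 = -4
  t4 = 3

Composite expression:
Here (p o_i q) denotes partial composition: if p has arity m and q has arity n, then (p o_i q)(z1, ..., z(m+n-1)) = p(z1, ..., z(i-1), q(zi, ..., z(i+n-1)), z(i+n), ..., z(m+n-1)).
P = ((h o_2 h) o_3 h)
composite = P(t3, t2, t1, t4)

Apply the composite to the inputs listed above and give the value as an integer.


10

(t1 · t4) = 7
(t2 · (t1 · t4)) = 14
(t3 · (t2 · (t1 · t4))) = 10


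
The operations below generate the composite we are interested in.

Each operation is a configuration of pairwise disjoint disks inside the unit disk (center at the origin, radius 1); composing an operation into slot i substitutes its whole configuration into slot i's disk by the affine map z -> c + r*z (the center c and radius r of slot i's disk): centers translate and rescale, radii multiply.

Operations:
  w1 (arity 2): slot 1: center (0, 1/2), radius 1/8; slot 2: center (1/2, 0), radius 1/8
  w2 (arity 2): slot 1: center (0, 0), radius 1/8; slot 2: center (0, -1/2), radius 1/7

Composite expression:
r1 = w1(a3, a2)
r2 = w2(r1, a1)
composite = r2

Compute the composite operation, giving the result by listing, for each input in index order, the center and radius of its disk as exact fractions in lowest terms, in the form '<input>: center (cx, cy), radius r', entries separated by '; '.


a1: center (0, -1/2), radius 1/7; a2: center (1/16, 0), radius 1/64; a3: center (0, 1/16), radius 1/64

Only the slot chain above each a matters under w2; compose those maps.
for a3, the 2-step affine chain lands on center (0, 1/16), radius 1/64
for a2, the 2-step affine chain lands on center (1/16, 0), radius 1/64
for a1, the 1-step affine chain lands on center (0, -1/2), radius 1/7


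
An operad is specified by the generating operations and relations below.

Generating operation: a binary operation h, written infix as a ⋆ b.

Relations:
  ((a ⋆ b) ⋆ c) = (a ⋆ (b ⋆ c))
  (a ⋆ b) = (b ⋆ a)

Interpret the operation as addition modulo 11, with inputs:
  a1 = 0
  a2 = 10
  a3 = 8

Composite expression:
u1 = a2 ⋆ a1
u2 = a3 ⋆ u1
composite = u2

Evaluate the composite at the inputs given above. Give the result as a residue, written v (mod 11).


7 (mod 11)

(a2 ⋆ a1) = 10
(a3 ⋆ (a2 ⋆ a1)) = 7


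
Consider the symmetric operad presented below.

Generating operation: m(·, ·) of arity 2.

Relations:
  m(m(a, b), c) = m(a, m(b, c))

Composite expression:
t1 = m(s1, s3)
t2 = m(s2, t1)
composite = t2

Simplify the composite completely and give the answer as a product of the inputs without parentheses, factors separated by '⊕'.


s2 ⊕ s1 ⊕ s3

Every regrouping of m is equal, so read the s-inputs in written order.
m(s1, s3) collapses to s1 ⊕ s3
m(s2, m(s1, s3)) collapses to s2 ⊕ s1 ⊕ s3


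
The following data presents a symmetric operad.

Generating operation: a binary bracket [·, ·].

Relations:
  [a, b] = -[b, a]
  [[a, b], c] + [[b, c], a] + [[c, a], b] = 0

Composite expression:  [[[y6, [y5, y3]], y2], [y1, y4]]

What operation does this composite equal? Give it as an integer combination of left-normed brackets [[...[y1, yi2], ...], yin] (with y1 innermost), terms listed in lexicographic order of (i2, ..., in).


[[[[[y1, y4], y2], y3], y5], y6] - [[[[[y1, y4], y2], y5], y3], y6] - [[[[[y1, y4], y2], y6], y3], y5] + [[[[[y1, y4], y2], y6], y5], y3] - [[[[[y1, y4], y3], y5], y6], y2] + [[[[[y1, y4], y5], y3], y6], y2] + [[[[[y1, y4], y6], y3], y5], y2] - [[[[[y1, y4], y6], y5], y3], y2]

A multilinear Lie element is pinned by y1-initial words (y1 innermost).
Composite bracket: [[[y6, [y5, y3]], y2], [y1, y4]]
Each bracket splits as ab - ba, giving 32 signed words (2^5 = 32).
Collect the words opening with y1:
  sign of y1y4y2y3y5y6 is +1, so it contributes +[[[[[y1, y4], y2], y3], y5], y6]
  sign of y1y4y2y5y3y6 is -1, so it contributes -[[[[[y1, y4], y2], y5], y3], y6]
  sign of y1y4y2y6y3y5 is -1, so it contributes -[[[[[y1, y4], y2], y6], y3], y5]
  sign of y1y4y2y6y5y3 is +1, so it contributes +[[[[[y1, y4], y2], y6], y5], y3]
  sign of y1y4y3y5y6y2 is -1, so it contributes -[[[[[y1, y4], y3], y5], y6], y2]
  sign of y1y4y5y3y6y2 is +1, so it contributes +[[[[[y1, y4], y5], y3], y6], y2]
  sign of y1y4y6y3y5y2 is +1, so it contributes +[[[[[y1, y4], y6], y3], y5], y2]
  sign of y1y4y6y5y3y2 is -1, so it contributes -[[[[[y1, y4], y6], y5], y3], y2]


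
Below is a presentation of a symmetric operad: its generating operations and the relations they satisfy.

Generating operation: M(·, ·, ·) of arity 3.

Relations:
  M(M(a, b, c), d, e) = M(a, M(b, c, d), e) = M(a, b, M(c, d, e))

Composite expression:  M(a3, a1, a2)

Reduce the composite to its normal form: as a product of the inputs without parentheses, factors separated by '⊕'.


Every regrouping of M is equal, so read the a-inputs in written order.
M(a3, a1, a2) unparenthesizes to a3 ⊕ a1 ⊕ a2

a3 ⊕ a1 ⊕ a2


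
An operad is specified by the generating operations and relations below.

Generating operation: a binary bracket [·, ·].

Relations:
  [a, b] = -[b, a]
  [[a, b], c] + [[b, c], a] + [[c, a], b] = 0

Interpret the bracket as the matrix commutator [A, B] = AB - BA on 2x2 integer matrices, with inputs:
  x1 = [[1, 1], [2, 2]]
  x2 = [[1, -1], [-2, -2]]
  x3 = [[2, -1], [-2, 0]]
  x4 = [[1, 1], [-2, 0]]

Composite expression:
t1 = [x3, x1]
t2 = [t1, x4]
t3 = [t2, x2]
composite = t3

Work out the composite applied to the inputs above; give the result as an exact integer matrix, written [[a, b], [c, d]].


[x3, x1] = [[0, 1], [-2, 0]]
[[x3, x1], x4] = [[0, -1], [-2, 0]]
[[[x3, x1], x4], x2] = [[0, 3], [-6, 0]]

[[0, 3], [-6, 0]]


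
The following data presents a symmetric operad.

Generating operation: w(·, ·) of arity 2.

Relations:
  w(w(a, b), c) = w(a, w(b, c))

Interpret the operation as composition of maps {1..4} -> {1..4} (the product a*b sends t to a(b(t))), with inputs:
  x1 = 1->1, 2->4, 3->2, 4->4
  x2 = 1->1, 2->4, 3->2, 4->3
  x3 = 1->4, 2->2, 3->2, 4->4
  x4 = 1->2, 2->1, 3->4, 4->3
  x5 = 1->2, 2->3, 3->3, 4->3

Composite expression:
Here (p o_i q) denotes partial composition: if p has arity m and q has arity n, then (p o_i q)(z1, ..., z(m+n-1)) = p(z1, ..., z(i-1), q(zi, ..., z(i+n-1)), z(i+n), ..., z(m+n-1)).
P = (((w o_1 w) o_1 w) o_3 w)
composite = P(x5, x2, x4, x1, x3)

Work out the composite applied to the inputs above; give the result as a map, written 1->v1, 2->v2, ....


1->3, 2->3, 3->3, 4->3

w(x5, x2) = 1->2, 2->3, 3->3, 4->3
w(x4, x1) = 1->2, 2->3, 3->1, 4->3
w(w(x5, x2), w(x4, x1)) = 1->3, 2->3, 3->2, 4->3
w(w(w(x5, x2), w(x4, x1)), x3) = 1->3, 2->3, 3->3, 4->3


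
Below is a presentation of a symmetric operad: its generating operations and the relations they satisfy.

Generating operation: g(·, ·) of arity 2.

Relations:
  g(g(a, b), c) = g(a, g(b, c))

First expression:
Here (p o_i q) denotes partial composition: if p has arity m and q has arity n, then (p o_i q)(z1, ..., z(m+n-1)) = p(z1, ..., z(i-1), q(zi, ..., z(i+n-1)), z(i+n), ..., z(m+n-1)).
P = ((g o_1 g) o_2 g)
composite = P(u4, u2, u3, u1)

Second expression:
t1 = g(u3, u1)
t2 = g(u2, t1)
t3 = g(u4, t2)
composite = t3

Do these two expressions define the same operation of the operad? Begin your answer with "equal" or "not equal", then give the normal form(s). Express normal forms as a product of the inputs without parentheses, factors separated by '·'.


equal — both sides give u4 · u2 · u3 · u1


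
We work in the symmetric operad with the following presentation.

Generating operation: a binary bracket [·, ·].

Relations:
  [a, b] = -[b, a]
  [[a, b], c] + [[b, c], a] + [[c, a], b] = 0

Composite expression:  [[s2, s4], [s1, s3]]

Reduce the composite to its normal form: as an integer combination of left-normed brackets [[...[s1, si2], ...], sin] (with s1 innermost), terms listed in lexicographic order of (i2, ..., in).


-[[[s1, s3], s2], s4] + [[[s1, s3], s4], s2]


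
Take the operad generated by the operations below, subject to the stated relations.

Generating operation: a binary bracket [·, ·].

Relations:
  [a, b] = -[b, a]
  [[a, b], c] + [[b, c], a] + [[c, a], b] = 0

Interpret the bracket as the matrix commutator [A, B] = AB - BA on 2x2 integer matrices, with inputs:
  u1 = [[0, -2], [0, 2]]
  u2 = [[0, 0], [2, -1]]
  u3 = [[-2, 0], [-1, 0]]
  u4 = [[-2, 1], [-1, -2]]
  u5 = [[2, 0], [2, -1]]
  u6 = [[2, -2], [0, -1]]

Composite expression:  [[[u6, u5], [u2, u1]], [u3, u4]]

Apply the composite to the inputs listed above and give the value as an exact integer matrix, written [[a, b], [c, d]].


[u6, u5] = [[-4, 6], [-6, 4]]
[u2, u1] = [[4, -2], [-4, -4]]
[[u6, u5], [u2, u1]] = [[-36, -32], [-80, 36]]
[u3, u4] = [[1, -2], [-2, -1]]
[[[u6, u5], [u2, u1]], [u3, u4]] = [[-96, 208], [-304, 96]]

[[-96, 208], [-304, 96]]


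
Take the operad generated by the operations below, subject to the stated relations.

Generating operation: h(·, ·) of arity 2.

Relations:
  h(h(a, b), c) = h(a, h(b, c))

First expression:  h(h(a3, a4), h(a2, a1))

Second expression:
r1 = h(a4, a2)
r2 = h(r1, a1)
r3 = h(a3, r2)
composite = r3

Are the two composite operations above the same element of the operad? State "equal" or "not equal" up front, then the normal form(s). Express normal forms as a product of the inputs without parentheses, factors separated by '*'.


equal: each reduces to a3 * a4 * a2 * a1


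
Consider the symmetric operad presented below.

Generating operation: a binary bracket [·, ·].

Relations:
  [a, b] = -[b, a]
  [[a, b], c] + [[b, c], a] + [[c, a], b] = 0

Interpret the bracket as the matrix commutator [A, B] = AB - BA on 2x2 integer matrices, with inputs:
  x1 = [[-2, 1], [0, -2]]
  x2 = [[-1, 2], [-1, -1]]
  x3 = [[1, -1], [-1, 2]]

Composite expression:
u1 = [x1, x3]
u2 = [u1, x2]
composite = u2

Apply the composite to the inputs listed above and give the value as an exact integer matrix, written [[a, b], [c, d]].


[[-1, -4], [-2, 1]]


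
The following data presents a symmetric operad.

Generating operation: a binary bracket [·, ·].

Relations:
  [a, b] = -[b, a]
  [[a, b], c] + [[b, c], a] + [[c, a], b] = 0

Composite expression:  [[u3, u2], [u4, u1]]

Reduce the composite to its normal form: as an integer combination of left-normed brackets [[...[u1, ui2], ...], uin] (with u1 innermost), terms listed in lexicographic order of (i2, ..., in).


-[[[u1, u4], u2], u3] + [[[u1, u4], u3], u2]

A multilinear Lie element is pinned by u1-initial words (u1 innermost).
Composite bracket: [[u3, u2], [u4, u1]]
Full expansion: 8 signed words from ab - ba (2^3 = 8).
Coefficients come from the u1-initial words:
  the word u1u4u2u3 carries sign -1 and contributes -[[[u1, u4], u2], u3]
  the word u1u4u3u2 carries sign +1 and contributes +[[[u1, u4], u3], u2]


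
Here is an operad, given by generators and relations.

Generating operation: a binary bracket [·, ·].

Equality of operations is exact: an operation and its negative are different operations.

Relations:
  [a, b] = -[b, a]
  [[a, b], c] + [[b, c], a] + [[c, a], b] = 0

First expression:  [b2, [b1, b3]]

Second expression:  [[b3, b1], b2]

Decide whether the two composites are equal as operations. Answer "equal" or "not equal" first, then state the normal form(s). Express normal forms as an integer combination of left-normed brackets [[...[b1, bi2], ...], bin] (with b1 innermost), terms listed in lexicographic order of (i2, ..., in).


In normal form, the first expression is -[[b1, b3], b2]
In normal form, the second expression is -[[b1, b3], b2]
One common form — equal.

equal; both compose to -[[b1, b3], b2]


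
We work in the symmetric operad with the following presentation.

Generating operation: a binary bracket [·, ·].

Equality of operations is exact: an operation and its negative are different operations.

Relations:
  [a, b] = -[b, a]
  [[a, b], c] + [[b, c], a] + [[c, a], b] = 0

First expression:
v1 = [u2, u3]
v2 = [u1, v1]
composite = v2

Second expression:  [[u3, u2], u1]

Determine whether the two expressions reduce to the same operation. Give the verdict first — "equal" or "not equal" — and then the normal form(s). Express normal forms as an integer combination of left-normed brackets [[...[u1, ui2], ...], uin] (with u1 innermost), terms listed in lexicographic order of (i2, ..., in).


equal; both compose to [[u1, u2], u3] - [[u1, u3], u2]

The first composite normalizes to [[u1, u2], u3] - [[u1, u3], u2]
The second composite normalizes to [[u1, u2], u3] - [[u1, u3], u2]
The normal forms match — equal.


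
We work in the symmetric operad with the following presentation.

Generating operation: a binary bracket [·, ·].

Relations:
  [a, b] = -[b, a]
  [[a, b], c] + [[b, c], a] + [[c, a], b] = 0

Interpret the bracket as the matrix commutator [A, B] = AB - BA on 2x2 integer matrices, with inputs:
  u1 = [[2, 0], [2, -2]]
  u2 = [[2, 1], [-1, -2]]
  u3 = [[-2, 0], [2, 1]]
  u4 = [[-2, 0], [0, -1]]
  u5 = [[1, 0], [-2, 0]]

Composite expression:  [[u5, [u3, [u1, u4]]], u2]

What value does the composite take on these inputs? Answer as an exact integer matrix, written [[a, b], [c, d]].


[[-6, 0], [24, 6]]

[u1, u4] = [[0, 0], [-2, 0]]
[u3, [u1, u4]] = [[0, 0], [-6, 0]]
[u5, [u3, [u1, u4]]] = [[0, 0], [6, 0]]
[[u5, [u3, [u1, u4]]], u2] = [[-6, 0], [24, 6]]


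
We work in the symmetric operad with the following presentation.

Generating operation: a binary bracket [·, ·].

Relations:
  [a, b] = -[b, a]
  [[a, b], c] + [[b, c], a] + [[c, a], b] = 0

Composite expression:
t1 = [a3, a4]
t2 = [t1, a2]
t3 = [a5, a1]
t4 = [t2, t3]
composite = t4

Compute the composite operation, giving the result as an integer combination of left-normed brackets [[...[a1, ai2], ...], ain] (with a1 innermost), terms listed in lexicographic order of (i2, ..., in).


-[[[[a1, a5], a2], a3], a4] + [[[[a1, a5], a2], a4], a3] + [[[[a1, a5], a3], a4], a2] - [[[[a1, a5], a4], a3], a2]

Skip Jacobi rewriting: expand, keep a1-initial words, read off terms.
Composite bracket: [[[a3, a4], a2], [a5, a1]]
Each bracket splits as ab - ba, giving 16 signed words (2^4 = 16).
Keep just the words that open with a1:
  from a1a5a2a3a4, sign -1: term -[[[[a1, a5], a2], a3], a4]
  from a1a5a2a4a3, sign +1: term +[[[[a1, a5], a2], a4], a3]
  from a1a5a3a4a2, sign +1: term +[[[[a1, a5], a3], a4], a2]
  from a1a5a4a3a2, sign -1: term -[[[[a1, a5], a4], a3], a2]


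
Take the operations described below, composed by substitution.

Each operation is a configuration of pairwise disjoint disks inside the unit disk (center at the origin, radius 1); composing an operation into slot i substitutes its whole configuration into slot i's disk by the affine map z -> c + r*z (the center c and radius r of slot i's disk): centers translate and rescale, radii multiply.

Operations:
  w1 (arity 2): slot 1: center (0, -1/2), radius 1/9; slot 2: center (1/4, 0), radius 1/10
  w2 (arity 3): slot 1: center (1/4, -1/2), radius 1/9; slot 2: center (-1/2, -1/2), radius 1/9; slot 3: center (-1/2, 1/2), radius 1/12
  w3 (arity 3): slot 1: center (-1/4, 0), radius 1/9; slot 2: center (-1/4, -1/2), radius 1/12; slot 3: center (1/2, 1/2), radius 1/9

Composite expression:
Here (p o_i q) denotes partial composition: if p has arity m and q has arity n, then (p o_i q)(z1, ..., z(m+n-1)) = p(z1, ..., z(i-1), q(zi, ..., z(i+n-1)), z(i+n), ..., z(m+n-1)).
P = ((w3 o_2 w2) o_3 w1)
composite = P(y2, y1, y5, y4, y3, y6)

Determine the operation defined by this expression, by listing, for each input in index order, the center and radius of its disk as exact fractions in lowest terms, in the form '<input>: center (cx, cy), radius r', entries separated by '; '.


y1: center (-11/48, -13/24), radius 1/108; y2: center (-1/4, 0), radius 1/9; y3: center (-7/24, -11/24), radius 1/144; y4: center (-125/432, -13/24), radius 1/1080; y5: center (-7/24, -59/108), radius 1/972; y6: center (1/2, 1/2), radius 1/9

Below w3, radii multiply path by path; the y-disk centers shift.
y2: after 1 affine step, its disk has center (-1/4, 0), radius 1/9
y1: after 2 affine steps, its disk has center (-11/48, -13/24), radius 1/108
y5: after 3 affine steps, its disk has center (-7/24, -59/108), radius 1/972
y4: after 3 affine steps, its disk has center (-125/432, -13/24), radius 1/1080
y3: after 2 affine steps, its disk has center (-7/24, -11/24), radius 1/144
y6: after 1 affine step, its disk has center (1/2, 1/2), radius 1/9
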